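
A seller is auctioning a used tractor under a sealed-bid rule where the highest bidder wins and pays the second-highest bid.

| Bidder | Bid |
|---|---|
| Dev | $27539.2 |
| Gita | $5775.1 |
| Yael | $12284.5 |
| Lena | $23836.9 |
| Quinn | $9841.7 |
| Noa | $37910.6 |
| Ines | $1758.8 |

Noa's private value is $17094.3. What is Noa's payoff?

−$10444.9

Highest bid: Noa at $37910.6, so Noa wins.
Second-highest bid: Dev at $27539.2 — that is the price the winner pays.
Noa's payoff = value − price = $17094.3 − $27539.2 = −$10444.9.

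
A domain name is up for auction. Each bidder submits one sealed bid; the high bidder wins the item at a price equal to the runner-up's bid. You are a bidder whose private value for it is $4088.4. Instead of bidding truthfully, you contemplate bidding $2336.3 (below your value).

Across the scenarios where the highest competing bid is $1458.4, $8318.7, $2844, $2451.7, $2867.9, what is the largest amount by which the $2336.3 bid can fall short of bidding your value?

$1458.4: same outcome either way → loss $0.
$8318.7: same outcome either way → loss $0.
$2844: truthful gives $1244.4, deviation gives $0 → loss $1244.4.
$2451.7: truthful gives $1636.7, deviation gives $0 → loss $1636.7.
$2867.9: truthful gives $1220.5, deviation gives $0 → loss $1220.5.
Maximum loss: $1636.7.

$1636.7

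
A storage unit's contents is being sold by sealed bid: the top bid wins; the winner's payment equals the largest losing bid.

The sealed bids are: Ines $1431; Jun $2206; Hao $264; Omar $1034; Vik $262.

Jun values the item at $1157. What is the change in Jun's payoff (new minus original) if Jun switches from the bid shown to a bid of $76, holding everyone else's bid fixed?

The highest bid among the other bidders is $1431; Jun's bid doesn't change that.
Original bid $2206: Jun is highest, pays the top rival bid $1431; payoff $1157 − $1431 = −$274.
Alternative bid $76: Jun is not highest (top rival bid is $1431); payoff $0.
Change in payoff = $0 − (−$274) = $274.

$274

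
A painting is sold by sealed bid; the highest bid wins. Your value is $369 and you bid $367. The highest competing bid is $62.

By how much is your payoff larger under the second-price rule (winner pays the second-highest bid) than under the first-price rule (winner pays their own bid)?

$305

You have the highest bid, so you win under either rule.
Second-price: pay $62 → payoff $307.
First-price: pay your own bid $367 → payoff $2.
Difference = $307 − ($2) = $305.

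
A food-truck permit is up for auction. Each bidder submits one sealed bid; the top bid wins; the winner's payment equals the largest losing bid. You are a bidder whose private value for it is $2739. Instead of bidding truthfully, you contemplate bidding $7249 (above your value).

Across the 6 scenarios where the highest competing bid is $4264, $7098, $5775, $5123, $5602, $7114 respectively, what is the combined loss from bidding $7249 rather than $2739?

The deviation costs you only when the competing bid falls strictly between $2739 and $7249; elsewhere both bids give the same outcome.
$4264: truthful payoff $0, deviation payoff −$1525 → loss $1525.
$7098: truthful payoff $0, deviation payoff −$4359 → loss $4359.
$5775: truthful payoff $0, deviation payoff −$3036 → loss $3036.
$5123: truthful payoff $0, deviation payoff −$2384 → loss $2384.
$5602: truthful payoff $0, deviation payoff −$2863 → loss $2863.
$7114: truthful payoff $0, deviation payoff −$4375 → loss $4375.
Total loss = $1525 + $4359 + $3036 + $2384 + $2863 + $4375 = $18542.

$18542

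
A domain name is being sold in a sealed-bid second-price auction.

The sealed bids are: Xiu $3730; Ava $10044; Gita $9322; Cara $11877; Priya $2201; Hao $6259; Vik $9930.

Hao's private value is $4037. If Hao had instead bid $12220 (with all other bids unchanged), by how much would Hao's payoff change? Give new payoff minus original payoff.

−$7840

The highest bid among the other bidders is $11877; Hao's bid doesn't change that.
Original bid $6259: Hao is not highest (top rival bid is $11877); payoff $0.
Alternative bid $12220: Hao is highest, pays the top rival bid $11877; payoff $4037 − $11877 = −$7840.
Change in payoff = −$7840 − ($0) = −$7840.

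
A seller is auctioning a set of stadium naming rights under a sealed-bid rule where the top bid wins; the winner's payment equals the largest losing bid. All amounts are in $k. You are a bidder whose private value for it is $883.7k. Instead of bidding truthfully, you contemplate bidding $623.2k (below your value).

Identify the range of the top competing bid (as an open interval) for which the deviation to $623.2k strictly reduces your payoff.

If the competing bid is below $623.2k, both bids win at the same price — no difference.
If it is above $883.7k, both bids lose — no difference.
If it lies strictly between $623.2k and $883.7k, bidding your value wins at a price below your value (positive payoff) while bidding $623.2k loses (payoff 0).
So the deviation strictly hurts on the open interval ($623.2k, $883.7k).

($623.2k, $883.7k)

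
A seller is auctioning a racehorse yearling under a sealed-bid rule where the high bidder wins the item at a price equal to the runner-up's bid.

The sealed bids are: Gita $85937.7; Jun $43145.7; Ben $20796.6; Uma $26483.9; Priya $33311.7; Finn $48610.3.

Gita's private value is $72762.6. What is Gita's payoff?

Highest bid: Gita at $85937.7, so Gita wins.
Second-highest bid: Finn at $48610.3 — that is the price the winner pays.
Gita's payoff = value − price = $72762.6 − $48610.3 = $24152.3.

$24152.3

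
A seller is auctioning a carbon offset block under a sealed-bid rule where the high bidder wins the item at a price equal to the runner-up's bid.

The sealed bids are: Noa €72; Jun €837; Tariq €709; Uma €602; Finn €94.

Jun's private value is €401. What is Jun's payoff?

−€308

Highest bid: Jun at €837, so Jun wins.
Second-highest bid: Tariq at €709 — that is the price the winner pays.
Jun's payoff = value − price = €401 − €709 = −€308.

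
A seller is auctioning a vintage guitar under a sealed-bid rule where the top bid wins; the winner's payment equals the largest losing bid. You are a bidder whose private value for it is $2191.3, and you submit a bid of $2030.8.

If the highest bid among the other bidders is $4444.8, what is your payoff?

$0

Your bid $2030.8 is below the highest competing bid $4444.8, so you lose.
A losing bidder pays nothing and receives nothing: payoff = $0.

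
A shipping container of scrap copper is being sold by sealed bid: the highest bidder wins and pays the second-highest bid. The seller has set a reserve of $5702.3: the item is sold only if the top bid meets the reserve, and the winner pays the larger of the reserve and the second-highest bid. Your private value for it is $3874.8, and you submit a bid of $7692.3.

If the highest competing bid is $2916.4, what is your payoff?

Your bid $7692.3 is the highest and exceeds the reserve.
Price = max(second-highest bid, reserve) = max($2916.4, $5702.3) = $5702.3.
Payoff = $3874.8 − $5702.3 = −$1827.5.

−$1827.5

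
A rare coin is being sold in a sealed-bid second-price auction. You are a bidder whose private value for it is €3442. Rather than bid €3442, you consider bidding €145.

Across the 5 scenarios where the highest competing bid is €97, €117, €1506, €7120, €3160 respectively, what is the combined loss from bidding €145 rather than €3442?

The deviation costs you only when the competing bid falls strictly between €145 and €3442; elsewhere both bids give the same outcome.
€97: outcomes coincide → loss €0.
€117: outcomes coincide → loss €0.
€1506: truthful payoff €1936, deviation payoff €0 → loss €1936.
€7120: outcomes coincide → loss €0.
€3160: truthful payoff €282, deviation payoff €0 → loss €282.
Total loss = €1936 + €282 = €2218.

€2218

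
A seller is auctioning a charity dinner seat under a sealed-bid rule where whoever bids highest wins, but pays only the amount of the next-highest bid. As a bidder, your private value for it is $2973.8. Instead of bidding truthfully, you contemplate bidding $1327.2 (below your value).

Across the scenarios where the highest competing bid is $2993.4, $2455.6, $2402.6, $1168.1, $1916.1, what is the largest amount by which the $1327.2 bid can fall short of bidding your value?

$1057.7

$2993.4: same outcome either way → loss $0.
$2455.6: truthful gives $518.2, deviation gives $0 → loss $518.2.
$2402.6: truthful gives $571.2, deviation gives $0 → loss $571.2.
$1168.1: same outcome either way → loss $0.
$1916.1: truthful gives $1057.7, deviation gives $0 → loss $1057.7.
Maximum loss: $1057.7.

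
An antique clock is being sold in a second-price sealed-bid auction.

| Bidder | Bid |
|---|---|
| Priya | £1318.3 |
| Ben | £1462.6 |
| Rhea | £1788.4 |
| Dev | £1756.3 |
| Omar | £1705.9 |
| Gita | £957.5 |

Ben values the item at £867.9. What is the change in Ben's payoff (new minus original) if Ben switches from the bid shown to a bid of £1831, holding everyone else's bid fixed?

−£920.5

The highest bid among the other bidders is £1788.4; Ben's bid doesn't change that.
Original bid £1462.6: Ben is not highest (top rival bid is £1788.4); payoff £0.
Alternative bid £1831: Ben is highest, pays the top rival bid £1788.4; payoff £867.9 − £1788.4 = −£920.5.
Change in payoff = −£920.5 − (£0) = −£920.5.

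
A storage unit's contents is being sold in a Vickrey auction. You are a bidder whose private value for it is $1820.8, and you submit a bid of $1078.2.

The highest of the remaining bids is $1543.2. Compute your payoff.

Your bid $1078.2 is below the highest competing bid $1543.2, so you lose.
A losing bidder pays nothing and receives nothing: payoff = $0.

$0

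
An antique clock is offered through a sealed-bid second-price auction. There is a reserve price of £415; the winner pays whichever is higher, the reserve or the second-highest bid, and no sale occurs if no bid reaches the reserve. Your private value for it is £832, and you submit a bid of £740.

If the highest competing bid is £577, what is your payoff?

£255

Your bid £740 is the highest and exceeds the reserve.
Price = max(second-highest bid, reserve) = max(£577, £415) = £577.
Payoff = £832 − £577 = £255.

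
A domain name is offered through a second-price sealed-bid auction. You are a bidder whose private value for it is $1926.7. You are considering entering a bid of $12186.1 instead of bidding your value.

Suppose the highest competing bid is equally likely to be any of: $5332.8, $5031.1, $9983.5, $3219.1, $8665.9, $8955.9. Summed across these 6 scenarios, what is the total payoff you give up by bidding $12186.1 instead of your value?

The deviation costs you only when the competing bid falls strictly between $1926.7 and $12186.1; elsewhere both bids give the same outcome.
$5332.8: truthful payoff $0, deviation payoff −$3406.1 → loss $3406.1.
$5031.1: truthful payoff $0, deviation payoff −$3104.4 → loss $3104.4.
$9983.5: truthful payoff $0, deviation payoff −$8056.8 → loss $8056.8.
$3219.1: truthful payoff $0, deviation payoff −$1292.4 → loss $1292.4.
$8665.9: truthful payoff $0, deviation payoff −$6739.2 → loss $6739.2.
$8955.9: truthful payoff $0, deviation payoff −$7029.2 → loss $7029.2.
Total loss = $3406.1 + $3104.4 + $8056.8 + $1292.4 + $6739.2 + $7029.2 = $29628.1.

$29628.1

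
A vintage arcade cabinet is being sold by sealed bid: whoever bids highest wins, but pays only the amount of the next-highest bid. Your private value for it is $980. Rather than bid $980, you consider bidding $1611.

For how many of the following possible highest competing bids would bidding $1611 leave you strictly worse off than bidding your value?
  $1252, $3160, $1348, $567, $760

The deviation hurts exactly when the highest competing bid lies strictly between $980 and $1611 — overbidding then wins at a price above your value.
$1252: inside the interval → strictly worse (loss $272).
$3160: above both → same outcome either way.
$1348: inside the interval → strictly worse (loss $368).
$567: below both → same outcome either way.
$760: below both → same outcome either way.
Count: 2.

2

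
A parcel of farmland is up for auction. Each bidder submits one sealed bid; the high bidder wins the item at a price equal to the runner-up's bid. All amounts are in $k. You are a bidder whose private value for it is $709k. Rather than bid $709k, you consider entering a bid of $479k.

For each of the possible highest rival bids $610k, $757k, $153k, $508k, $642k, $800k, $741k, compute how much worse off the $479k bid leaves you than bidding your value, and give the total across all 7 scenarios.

The deviation costs you only when the competing bid falls strictly between $479k and $709k; elsewhere both bids give the same outcome.
$610k: truthful payoff $99k, deviation payoff $0k → loss $99k.
$757k: outcomes coincide → loss $0k.
$153k: outcomes coincide → loss $0k.
$508k: truthful payoff $201k, deviation payoff $0k → loss $201k.
$642k: truthful payoff $67k, deviation payoff $0k → loss $67k.
$800k: outcomes coincide → loss $0k.
$741k: outcomes coincide → loss $0k.
Total loss = $99k + $201k + $67k = $367k.
Because the price is fixed by the runner-up's bid, deviating from your value can only change a good outcome into a bad one — never the reverse.

$367k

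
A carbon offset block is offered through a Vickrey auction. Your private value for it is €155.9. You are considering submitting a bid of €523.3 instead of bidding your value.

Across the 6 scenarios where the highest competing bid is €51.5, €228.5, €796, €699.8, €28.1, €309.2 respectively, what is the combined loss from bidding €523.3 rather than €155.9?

The deviation costs you only when the competing bid falls strictly between €155.9 and €523.3; elsewhere both bids give the same outcome.
€51.5: outcomes coincide → loss €0.
€228.5: truthful payoff €0, deviation payoff −€72.6 → loss €72.6.
€796: outcomes coincide → loss €0.
€699.8: outcomes coincide → loss €0.
€28.1: outcomes coincide → loss €0.
€309.2: truthful payoff €0, deviation payoff −€153.3 → loss €153.3.
Total loss = €72.6 + €153.3 = €225.9.

€225.9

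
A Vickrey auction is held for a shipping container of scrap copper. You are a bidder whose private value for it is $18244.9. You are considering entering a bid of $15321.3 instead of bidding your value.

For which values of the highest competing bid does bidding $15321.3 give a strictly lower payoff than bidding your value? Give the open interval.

If the competing bid is below $15321.3, both bids win at the same price — no difference.
If it is above $18244.9, both bids lose — no difference.
If it lies strictly between $15321.3 and $18244.9, bidding your value wins at a price below your value (positive payoff) while bidding $15321.3 loses (payoff 0).
So the deviation strictly hurts on the open interval ($15321.3, $18244.9).
In a second-price auction your bid sets only whether you win, not what you pay, so bidding your true value is weakly dominant.

($15321.3, $18244.9)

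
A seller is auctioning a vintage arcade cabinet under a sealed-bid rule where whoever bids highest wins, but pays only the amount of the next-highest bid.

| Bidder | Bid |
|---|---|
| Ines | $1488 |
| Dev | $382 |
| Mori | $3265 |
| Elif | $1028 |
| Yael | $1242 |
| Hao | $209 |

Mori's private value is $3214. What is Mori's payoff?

$1726

Highest bid: Mori at $3265, so Mori wins.
Second-highest bid: Ines at $1488 — that is the price the winner pays.
Mori's payoff = value − price = $3214 − $1488 = $1726.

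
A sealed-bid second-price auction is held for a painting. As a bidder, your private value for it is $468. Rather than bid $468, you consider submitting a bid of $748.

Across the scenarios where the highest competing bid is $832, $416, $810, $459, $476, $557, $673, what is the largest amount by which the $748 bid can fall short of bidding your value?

$205

$832: same outcome either way → loss $0.
$416: same outcome either way → loss $0.
$810: same outcome either way → loss $0.
$459: same outcome either way → loss $0.
$476: truthful gives $0, deviation gives −$8 → loss $8.
$557: truthful gives $0, deviation gives −$89 → loss $89.
$673: truthful gives $0, deviation gives −$205 → loss $205.
Maximum loss: $205.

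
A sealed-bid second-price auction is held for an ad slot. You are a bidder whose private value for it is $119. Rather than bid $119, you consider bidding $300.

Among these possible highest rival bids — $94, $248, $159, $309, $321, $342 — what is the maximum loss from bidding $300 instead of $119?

$94: same outcome either way → loss $0.
$248: truthful gives $0, deviation gives −$129 → loss $129.
$159: truthful gives $0, deviation gives −$40 → loss $40.
$309: same outcome either way → loss $0.
$321: same outcome either way → loss $0.
$342: same outcome either way → loss $0.
Maximum loss: $129.

$129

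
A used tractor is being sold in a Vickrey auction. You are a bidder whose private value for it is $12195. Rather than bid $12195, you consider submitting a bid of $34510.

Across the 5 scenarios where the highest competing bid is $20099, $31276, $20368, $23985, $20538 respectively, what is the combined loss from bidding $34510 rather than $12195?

$55291

The deviation costs you only when the competing bid falls strictly between $12195 and $34510; elsewhere both bids give the same outcome.
$20099: truthful payoff $0, deviation payoff −$7904 → loss $7904.
$31276: truthful payoff $0, deviation payoff −$19081 → loss $19081.
$20368: truthful payoff $0, deviation payoff −$8173 → loss $8173.
$23985: truthful payoff $0, deviation payoff −$11790 → loss $11790.
$20538: truthful payoff $0, deviation payoff −$8343 → loss $8343.
Total loss = $7904 + $19081 + $8173 + $11790 + $8343 = $55291.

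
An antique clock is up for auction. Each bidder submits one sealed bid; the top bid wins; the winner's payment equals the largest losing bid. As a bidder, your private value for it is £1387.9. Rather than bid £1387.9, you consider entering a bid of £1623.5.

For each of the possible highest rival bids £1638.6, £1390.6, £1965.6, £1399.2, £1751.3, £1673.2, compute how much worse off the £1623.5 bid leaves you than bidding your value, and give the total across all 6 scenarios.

£14

The deviation costs you only when the competing bid falls strictly between £1387.9 and £1623.5; elsewhere both bids give the same outcome.
£1638.6: outcomes coincide → loss £0.
£1390.6: truthful payoff £0, deviation payoff −£2.7 → loss £2.7.
£1965.6: outcomes coincide → loss £0.
£1399.2: truthful payoff £0, deviation payoff −£11.3 → loss £11.3.
£1751.3: outcomes coincide → loss £0.
£1673.2: outcomes coincide → loss £0.
Total loss = £2.7 + £11.3 = £14.
Truthful bidding weakly dominates here: raising your bid can only win items priced above your value, and lowering it can only forfeit items priced below.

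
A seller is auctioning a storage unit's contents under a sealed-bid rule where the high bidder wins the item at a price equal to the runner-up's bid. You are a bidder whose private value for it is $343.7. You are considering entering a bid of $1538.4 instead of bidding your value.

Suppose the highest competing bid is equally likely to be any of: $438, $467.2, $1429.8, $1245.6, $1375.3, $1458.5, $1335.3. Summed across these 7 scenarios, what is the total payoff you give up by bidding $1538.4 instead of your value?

The deviation costs you only when the competing bid falls strictly between $343.7 and $1538.4; elsewhere both bids give the same outcome.
$438: truthful payoff $0, deviation payoff −$94.3 → loss $94.3.
$467.2: truthful payoff $0, deviation payoff −$123.5 → loss $123.5.
$1429.8: truthful payoff $0, deviation payoff −$1086.1 → loss $1086.1.
$1245.6: truthful payoff $0, deviation payoff −$901.9 → loss $901.9.
$1375.3: truthful payoff $0, deviation payoff −$1031.6 → loss $1031.6.
$1458.5: truthful payoff $0, deviation payoff −$1114.8 → loss $1114.8.
$1335.3: truthful payoff $0, deviation payoff −$991.6 → loss $991.6.
Total loss = $94.3 + $123.5 + $1086.1 + $901.9 + $1031.6 + $1114.8 + $991.6 = $5343.8.

$5343.8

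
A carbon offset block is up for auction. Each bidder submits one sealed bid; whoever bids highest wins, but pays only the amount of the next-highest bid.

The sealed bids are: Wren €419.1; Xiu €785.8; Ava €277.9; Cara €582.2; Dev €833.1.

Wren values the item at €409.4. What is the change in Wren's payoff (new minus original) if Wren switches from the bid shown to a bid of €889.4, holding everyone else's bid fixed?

−€423.7

The highest bid among the other bidders is €833.1; Wren's bid doesn't change that.
Original bid €419.1: Wren is not highest (top rival bid is €833.1); payoff €0.
Alternative bid €889.4: Wren is highest, pays the top rival bid €833.1; payoff €409.4 − €833.1 = −€423.7.
Change in payoff = −€423.7 − (€0) = −€423.7.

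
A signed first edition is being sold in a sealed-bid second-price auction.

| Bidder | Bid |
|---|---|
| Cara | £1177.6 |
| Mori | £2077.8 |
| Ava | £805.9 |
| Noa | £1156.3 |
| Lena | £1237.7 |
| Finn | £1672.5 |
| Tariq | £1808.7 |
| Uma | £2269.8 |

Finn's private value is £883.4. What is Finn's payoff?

Highest bid: Uma at £2269.8, so Uma wins.
Second-highest bid: Mori at £2077.8 — that is the price the winner pays.
Finn did not win, so Finn pays nothing and receives nothing: payoff £0.

£0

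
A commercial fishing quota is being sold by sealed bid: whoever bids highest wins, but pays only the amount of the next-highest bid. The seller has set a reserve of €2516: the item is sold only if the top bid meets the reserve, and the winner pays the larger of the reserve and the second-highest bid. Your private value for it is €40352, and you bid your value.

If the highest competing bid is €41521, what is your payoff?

€0

Your bid €40352 is below the highest competing bid €41521, so you lose. Payoff €0.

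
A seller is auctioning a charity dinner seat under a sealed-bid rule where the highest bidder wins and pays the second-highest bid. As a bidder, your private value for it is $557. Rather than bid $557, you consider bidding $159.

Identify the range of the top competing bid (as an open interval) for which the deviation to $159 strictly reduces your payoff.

($159, $557)

If the competing bid is below $159, both bids win at the same price — no difference.
If it is above $557, both bids lose — no difference.
If it lies strictly between $159 and $557, bidding your value wins at a price below your value (positive payoff) while bidding $159 loses (payoff 0).
So the deviation strictly hurts on the open interval ($159, $557).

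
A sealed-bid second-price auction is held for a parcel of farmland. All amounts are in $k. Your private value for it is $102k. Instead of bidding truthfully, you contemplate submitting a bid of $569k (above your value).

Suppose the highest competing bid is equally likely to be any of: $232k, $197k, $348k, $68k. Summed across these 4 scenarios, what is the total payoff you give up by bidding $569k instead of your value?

$471k

The deviation costs you only when the competing bid falls strictly between $102k and $569k; elsewhere both bids give the same outcome.
$232k: truthful payoff $0k, deviation payoff −$130k → loss $130k.
$197k: truthful payoff $0k, deviation payoff −$95k → loss $95k.
$348k: truthful payoff $0k, deviation payoff −$246k → loss $246k.
$68k: outcomes coincide → loss $0k.
Total loss = $130k + $95k + $246k = $471k.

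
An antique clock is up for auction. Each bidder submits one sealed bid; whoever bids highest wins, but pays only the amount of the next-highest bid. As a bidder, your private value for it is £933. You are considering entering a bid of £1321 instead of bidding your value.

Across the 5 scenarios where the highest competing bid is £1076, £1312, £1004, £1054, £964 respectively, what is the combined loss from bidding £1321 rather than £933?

The deviation costs you only when the competing bid falls strictly between £933 and £1321; elsewhere both bids give the same outcome.
£1076: truthful payoff £0, deviation payoff −£143 → loss £143.
£1312: truthful payoff £0, deviation payoff −£379 → loss £379.
£1004: truthful payoff £0, deviation payoff −£71 → loss £71.
£1054: truthful payoff £0, deviation payoff −£121 → loss £121.
£964: truthful payoff £0, deviation payoff −£31 → loss £31.
Total loss = £143 + £379 + £71 + £121 + £31 = £745.

£745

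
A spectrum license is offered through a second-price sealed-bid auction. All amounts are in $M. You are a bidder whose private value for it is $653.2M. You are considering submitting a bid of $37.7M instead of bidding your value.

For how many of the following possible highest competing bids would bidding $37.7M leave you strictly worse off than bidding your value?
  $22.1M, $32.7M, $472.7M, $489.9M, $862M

The deviation hurts exactly when the highest competing bid lies strictly between $37.7M and $653.2M — underbidding then forfeits a profitable win.
$22.1M: below both → same outcome either way.
$32.7M: below both → same outcome either way.
$472.7M: inside the interval → strictly worse (loss $180.5M).
$489.9M: inside the interval → strictly worse (loss $163.3M).
$862M: above both → same outcome either way.
Count: 2.

2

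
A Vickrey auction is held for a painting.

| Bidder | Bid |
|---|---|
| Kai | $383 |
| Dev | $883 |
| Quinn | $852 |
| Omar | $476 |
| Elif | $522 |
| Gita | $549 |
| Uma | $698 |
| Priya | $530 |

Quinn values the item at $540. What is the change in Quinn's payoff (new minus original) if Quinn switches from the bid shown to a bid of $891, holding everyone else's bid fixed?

The highest bid among the other bidders is $883; Quinn's bid doesn't change that.
Original bid $852: Quinn is not highest (top rival bid is $883); payoff $0.
Alternative bid $891: Quinn is highest, pays the top rival bid $883; payoff $540 − $883 = −$343.
Change in payoff = −$343 − ($0) = −$343.

−$343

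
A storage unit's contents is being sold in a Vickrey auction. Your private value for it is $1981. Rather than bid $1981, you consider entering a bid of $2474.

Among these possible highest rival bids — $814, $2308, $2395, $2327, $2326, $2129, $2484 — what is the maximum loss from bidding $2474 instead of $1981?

$414

$814: same outcome either way → loss $0.
$2308: truthful gives $0, deviation gives −$327 → loss $327.
$2395: truthful gives $0, deviation gives −$414 → loss $414.
$2327: truthful gives $0, deviation gives −$346 → loss $346.
$2326: truthful gives $0, deviation gives −$345 → loss $345.
$2129: truthful gives $0, deviation gives −$148 → loss $148.
$2484: same outcome either way → loss $0.
Maximum loss: $414.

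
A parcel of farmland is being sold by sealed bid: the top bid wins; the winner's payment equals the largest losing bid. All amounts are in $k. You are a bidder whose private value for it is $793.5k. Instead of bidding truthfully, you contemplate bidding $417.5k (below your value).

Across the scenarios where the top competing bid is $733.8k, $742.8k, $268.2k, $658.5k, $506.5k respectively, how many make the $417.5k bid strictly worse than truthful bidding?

The deviation hurts exactly when the highest competing bid lies strictly between $417.5k and $793.5k — underbidding then forfeits a profitable win.
$733.8k: inside the interval → strictly worse (loss $59.7k).
$742.8k: inside the interval → strictly worse (loss $50.7k).
$268.2k: below both → same outcome either way.
$658.5k: inside the interval → strictly worse (loss $135k).
$506.5k: inside the interval → strictly worse (loss $287k).
Count: 4.

4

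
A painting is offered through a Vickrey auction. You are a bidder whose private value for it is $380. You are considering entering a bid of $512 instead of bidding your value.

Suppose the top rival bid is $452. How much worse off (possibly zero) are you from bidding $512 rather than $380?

$72

Bidding your value $380: you lose (since $380 < $452). Payoff $0.
Bidding $512: you win and pay $452. Payoff $380 − $452 = −$72.
The competing bid $452 lies between your value and your inflated bid, so overbidding wins an item priced above your value.
Loss from deviating = $0 − (−$72) = $72.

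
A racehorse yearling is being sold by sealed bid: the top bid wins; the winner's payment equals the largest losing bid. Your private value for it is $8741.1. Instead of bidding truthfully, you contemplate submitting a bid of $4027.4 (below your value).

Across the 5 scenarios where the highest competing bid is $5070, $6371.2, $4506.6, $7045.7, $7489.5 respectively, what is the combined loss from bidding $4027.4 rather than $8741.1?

$13222.5

The deviation costs you only when the competing bid falls strictly between $4027.4 and $8741.1; elsewhere both bids give the same outcome.
$5070: truthful payoff $3671.1, deviation payoff $0 → loss $3671.1.
$6371.2: truthful payoff $2369.9, deviation payoff $0 → loss $2369.9.
$4506.6: truthful payoff $4234.5, deviation payoff $0 → loss $4234.5.
$7045.7: truthful payoff $1695.4, deviation payoff $0 → loss $1695.4.
$7489.5: truthful payoff $1251.6, deviation payoff $0 → loss $1251.6.
Total loss = $3671.1 + $2369.9 + $4234.5 + $1695.4 + $1251.6 = $13222.5.
Truthful bidding weakly dominates here: raising your bid can only win items priced above your value, and lowering it can only forfeit items priced below.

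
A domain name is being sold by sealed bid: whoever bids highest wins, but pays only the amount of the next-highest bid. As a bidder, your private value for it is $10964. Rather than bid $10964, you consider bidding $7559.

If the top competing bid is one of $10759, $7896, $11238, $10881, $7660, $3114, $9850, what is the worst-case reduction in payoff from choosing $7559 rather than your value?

$10759: truthful gives $205, deviation gives $0 → loss $205.
$7896: truthful gives $3068, deviation gives $0 → loss $3068.
$11238: same outcome either way → loss $0.
$10881: truthful gives $83, deviation gives $0 → loss $83.
$7660: truthful gives $3304, deviation gives $0 → loss $3304.
$3114: same outcome either way → loss $0.
$9850: truthful gives $1114, deviation gives $0 → loss $1114.
Maximum loss: $3304.

$3304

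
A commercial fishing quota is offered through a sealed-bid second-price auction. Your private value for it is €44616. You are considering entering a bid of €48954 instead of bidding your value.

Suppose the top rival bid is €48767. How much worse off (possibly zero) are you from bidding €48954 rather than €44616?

€4151

Bidding your value €44616: you lose (since €44616 < €48767). Payoff €0.
Bidding €48954: you win and pay €48767. Payoff €44616 − €48767 = −€4151.
The competing bid €48767 lies between your value and your inflated bid, so overbidding wins an item priced above your value.
Loss from deviating = €0 − (−€4151) = €4151.
Truthful bidding weakly dominates here: raising your bid can only win items priced above your value, and lowering it can only forfeit items priced below.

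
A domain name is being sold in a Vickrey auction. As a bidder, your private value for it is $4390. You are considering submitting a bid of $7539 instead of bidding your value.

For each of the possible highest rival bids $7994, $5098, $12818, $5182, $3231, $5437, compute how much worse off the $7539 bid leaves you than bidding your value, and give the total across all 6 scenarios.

$2547

The deviation costs you only when the competing bid falls strictly between $4390 and $7539; elsewhere both bids give the same outcome.
$7994: outcomes coincide → loss $0.
$5098: truthful payoff $0, deviation payoff −$708 → loss $708.
$12818: outcomes coincide → loss $0.
$5182: truthful payoff $0, deviation payoff −$792 → loss $792.
$3231: outcomes coincide → loss $0.
$5437: truthful payoff $0, deviation payoff −$1047 → loss $1047.
Total loss = $708 + $792 + $1047 = $2547.
Because the price is fixed by the runner-up's bid, deviating from your value can only change a good outcome into a bad one — never the reverse.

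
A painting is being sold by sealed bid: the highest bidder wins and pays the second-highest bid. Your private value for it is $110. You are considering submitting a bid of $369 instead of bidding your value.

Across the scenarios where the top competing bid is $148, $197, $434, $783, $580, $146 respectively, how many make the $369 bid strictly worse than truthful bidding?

3

The deviation hurts exactly when the highest competing bid lies strictly between $110 and $369 — overbidding then wins at a price above your value.
$148: inside the interval → strictly worse (loss $38).
$197: inside the interval → strictly worse (loss $87).
$434: above both → same outcome either way.
$783: above both → same outcome either way.
$580: above both → same outcome either way.
$146: inside the interval → strictly worse (loss $36).
Count: 3.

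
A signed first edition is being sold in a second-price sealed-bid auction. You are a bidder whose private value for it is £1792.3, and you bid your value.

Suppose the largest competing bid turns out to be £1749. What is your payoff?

Your bid £1792.3 exceeds the highest competing bid £1749, so you win.
In a second-price auction the winner pays the second-highest bid, £1749.
Payoff = value − price = £1792.3 − £1749 = £43.3.

£43.3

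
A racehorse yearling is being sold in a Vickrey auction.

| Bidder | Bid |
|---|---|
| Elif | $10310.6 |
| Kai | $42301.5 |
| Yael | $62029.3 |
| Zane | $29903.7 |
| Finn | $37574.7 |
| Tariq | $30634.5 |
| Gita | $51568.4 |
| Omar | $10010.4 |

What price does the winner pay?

Highest bid: Yael at $62029.3, so Yael wins.
Second-highest bid: Gita at $51568.4 — that is the price the winner pays.

$51568.4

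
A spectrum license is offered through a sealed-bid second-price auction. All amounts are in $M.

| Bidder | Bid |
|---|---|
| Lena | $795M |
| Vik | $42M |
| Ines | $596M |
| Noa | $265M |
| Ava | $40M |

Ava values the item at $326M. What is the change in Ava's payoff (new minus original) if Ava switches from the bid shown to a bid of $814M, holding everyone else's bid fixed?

The highest bid among the other bidders is $795M; Ava's bid doesn't change that.
Original bid $40M: Ava is not highest (top rival bid is $795M); payoff $0M.
Alternative bid $814M: Ava is highest, pays the top rival bid $795M; payoff $326M − $795M = −$469M.
Change in payoff = −$469M − ($0M) = −$469M.

−$469M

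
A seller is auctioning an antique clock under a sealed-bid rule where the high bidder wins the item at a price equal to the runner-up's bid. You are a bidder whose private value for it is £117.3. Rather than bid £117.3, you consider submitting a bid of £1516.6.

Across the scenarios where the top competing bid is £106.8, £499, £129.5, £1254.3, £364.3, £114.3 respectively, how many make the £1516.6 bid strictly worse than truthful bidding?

4

The deviation hurts exactly when the highest competing bid lies strictly between £117.3 and £1516.6 — overbidding then wins at a price above your value.
£106.8: below both → same outcome either way.
£499: inside the interval → strictly worse (loss £381.7).
£129.5: inside the interval → strictly worse (loss £12.2).
£1254.3: inside the interval → strictly worse (loss £1137).
£364.3: inside the interval → strictly worse (loss £247).
£114.3: below both → same outcome either way.
Count: 4.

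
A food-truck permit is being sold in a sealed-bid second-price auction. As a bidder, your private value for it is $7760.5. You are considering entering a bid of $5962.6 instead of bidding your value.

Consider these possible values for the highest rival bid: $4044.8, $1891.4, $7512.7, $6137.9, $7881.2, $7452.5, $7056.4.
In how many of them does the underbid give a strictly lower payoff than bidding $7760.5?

4

The deviation hurts exactly when the highest competing bid lies strictly between $5962.6 and $7760.5 — underbidding then forfeits a profitable win.
$4044.8: below both → same outcome either way.
$1891.4: below both → same outcome either way.
$7512.7: inside the interval → strictly worse (loss $247.8).
$6137.9: inside the interval → strictly worse (loss $1622.6).
$7881.2: above both → same outcome either way.
$7452.5: inside the interval → strictly worse (loss $308).
$7056.4: inside the interval → strictly worse (loss $704.1).
Count: 4.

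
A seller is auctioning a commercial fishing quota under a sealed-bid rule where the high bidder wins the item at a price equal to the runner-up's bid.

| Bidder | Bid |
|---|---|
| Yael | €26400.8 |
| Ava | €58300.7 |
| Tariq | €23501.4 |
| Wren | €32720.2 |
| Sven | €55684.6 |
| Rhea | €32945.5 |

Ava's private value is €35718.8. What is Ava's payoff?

Highest bid: Ava at €58300.7, so Ava wins.
Second-highest bid: Sven at €55684.6 — that is the price the winner pays.
Ava's payoff = value − price = €35718.8 − €55684.6 = −€19965.8.

−€19965.8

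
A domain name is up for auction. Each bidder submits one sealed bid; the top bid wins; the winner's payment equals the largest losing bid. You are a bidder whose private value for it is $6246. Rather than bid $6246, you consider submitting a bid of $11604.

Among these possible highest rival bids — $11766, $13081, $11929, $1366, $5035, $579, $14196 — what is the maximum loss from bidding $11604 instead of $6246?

$11766: same outcome either way → loss $0.
$13081: same outcome either way → loss $0.
$11929: same outcome either way → loss $0.
$1366: same outcome either way → loss $0.
$5035: same outcome either way → loss $0.
$579: same outcome either way → loss $0.
$14196: same outcome either way → loss $0.
Maximum loss: $0.

$0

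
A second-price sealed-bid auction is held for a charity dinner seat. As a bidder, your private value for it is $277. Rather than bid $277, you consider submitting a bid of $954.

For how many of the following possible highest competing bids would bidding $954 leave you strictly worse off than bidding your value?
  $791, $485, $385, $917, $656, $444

6

The deviation hurts exactly when the highest competing bid lies strictly between $277 and $954 — overbidding then wins at a price above your value.
$791: inside the interval → strictly worse (loss $514).
$485: inside the interval → strictly worse (loss $208).
$385: inside the interval → strictly worse (loss $108).
$917: inside the interval → strictly worse (loss $640).
$656: inside the interval → strictly worse (loss $379).
$444: inside the interval → strictly worse (loss $167).
Count: 6.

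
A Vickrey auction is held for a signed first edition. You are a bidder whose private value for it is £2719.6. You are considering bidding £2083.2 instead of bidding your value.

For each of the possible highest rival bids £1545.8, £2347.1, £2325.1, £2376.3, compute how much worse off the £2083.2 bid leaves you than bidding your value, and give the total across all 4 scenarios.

The deviation costs you only when the competing bid falls strictly between £2083.2 and £2719.6; elsewhere both bids give the same outcome.
£1545.8: outcomes coincide → loss £0.
£2347.1: truthful payoff £372.5, deviation payoff £0 → loss £372.5.
£2325.1: truthful payoff £394.5, deviation payoff £0 → loss £394.5.
£2376.3: truthful payoff £343.3, deviation payoff £0 → loss £343.3.
Total loss = £372.5 + £394.5 + £343.3 = £1110.3.

£1110.3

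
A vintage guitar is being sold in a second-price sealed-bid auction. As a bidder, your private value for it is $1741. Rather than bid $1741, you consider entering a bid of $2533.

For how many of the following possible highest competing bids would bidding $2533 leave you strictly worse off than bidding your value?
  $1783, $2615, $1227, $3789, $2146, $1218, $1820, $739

3

The deviation hurts exactly when the highest competing bid lies strictly between $1741 and $2533 — overbidding then wins at a price above your value.
$1783: inside the interval → strictly worse (loss $42).
$2615: above both → same outcome either way.
$1227: below both → same outcome either way.
$3789: above both → same outcome either way.
$2146: inside the interval → strictly worse (loss $405).
$1218: below both → same outcome either way.
$1820: inside the interval → strictly worse (loss $79).
$739: below both → same outcome either way.
Count: 3.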